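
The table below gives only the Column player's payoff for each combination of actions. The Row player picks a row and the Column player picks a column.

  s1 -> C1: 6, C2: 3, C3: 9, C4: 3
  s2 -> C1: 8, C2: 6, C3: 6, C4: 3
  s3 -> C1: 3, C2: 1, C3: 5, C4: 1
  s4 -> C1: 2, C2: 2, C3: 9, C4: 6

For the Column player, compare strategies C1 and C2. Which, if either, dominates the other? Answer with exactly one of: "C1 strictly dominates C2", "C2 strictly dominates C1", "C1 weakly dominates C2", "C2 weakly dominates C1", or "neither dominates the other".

C1 weakly dominates C2

C1's payoffs vs C2's, by the Row player's action — s1: 6>3, s2: 8>6, s3: 3>1, s4: 2=2.
C1 is at least as good everywhere and strictly better somewhere (tied only at s4), so C1 weakly but not strictly dominates C2.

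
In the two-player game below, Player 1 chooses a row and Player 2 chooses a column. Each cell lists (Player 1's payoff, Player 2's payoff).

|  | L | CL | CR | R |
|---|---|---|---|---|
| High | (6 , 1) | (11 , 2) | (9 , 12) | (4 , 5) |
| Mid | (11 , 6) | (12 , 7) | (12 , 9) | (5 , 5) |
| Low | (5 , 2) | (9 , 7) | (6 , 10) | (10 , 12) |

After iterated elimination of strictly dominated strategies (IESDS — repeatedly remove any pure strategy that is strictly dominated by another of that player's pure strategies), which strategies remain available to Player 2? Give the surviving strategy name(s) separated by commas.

CR, R

Player 1's strategy High is strictly dominated by Mid (L: 11>6, CL: 12>11, CR: 12>9, R: 5>4) and is removed.
For Player 2, CL strictly dominates L on the remaining rows (Mid: 7>6, Low: 7>2); eliminate L.
Player 2's strategy CL is strictly dominated by CR (Mid: 9>7, Low: 10>7) and is removed.
Among the remaining strategies, none is strictly dominated by another pure strategy of the same player, so the elimination stops.
Surviving strategies — Player 1: {Mid, Low}; Player 2: {CR, R}.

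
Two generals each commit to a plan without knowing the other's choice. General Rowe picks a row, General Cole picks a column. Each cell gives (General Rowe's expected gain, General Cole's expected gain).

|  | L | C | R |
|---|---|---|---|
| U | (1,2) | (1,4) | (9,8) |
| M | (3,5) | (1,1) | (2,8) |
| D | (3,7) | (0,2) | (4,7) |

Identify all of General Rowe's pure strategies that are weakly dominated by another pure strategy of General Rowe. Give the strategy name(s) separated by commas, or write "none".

none

Nothing dominates U: M at R (9>2); D at C (1>0).
M: no other strategy beats it everywhere (U at L (3>1); D at C (1>0)).
Nothing dominates D: U at L (3>1); M at R (4>2).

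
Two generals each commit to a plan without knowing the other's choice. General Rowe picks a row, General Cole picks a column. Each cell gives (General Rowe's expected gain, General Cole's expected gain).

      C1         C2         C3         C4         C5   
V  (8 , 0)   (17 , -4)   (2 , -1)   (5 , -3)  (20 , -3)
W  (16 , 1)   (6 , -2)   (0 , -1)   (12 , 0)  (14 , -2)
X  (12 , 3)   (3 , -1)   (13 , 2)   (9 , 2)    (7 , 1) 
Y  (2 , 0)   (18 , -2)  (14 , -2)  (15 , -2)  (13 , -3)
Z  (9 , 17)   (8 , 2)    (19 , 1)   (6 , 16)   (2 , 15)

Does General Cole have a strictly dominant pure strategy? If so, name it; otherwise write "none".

C1

C1 vs C2: V: 0>-4, W: 1>-2, X: 3>-1, Y: 0>-2, Z: 17>2.
C1 vs C3: V: 0>-1, W: 1>-1, X: 3>2, Y: 0>-2, Z: 17>1.
C1 vs C4: V: 0>-3, W: 1>0, X: 3>2, Y: 0>-2, Z: 17>16.
C1 vs C5: V: 0>-3, W: 1>-2, X: 3>1, Y: 0>-3, Z: 17>15.
C1 strictly beats every other strategy against every opponent action, so it is strictly dominant.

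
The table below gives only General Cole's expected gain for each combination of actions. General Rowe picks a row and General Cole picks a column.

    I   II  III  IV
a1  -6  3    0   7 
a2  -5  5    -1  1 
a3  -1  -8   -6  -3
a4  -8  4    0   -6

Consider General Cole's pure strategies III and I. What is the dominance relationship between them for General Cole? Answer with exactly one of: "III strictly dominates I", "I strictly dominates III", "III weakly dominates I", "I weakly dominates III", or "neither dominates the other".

Compare III to I across every action of General Rowe: a1: 0>-6, a2: -1>-5, a3: -6<-1, a4: 0>-8.
III does better at a1, a2, a4 but worse at a3; neither strategy dominates the other.

neither dominates the other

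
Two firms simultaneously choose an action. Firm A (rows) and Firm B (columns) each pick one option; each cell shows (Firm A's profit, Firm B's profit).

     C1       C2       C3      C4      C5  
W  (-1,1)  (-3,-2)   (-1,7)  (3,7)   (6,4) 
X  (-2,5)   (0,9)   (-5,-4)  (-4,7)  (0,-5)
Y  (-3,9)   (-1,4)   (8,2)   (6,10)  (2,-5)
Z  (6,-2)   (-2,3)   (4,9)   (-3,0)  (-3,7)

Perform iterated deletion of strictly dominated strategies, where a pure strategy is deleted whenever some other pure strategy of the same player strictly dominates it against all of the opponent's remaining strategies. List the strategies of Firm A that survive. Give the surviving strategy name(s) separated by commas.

Firm B's strategy C1 is strictly dominated by C4 (W: 7>1, X: 7>5, Y: 10>9, Z: 0>-2) and is removed.
For Firm A, Y strictly dominates Z on the remaining columns (C2: -1>-2, C3: 8>4, C4: 6>-3, C5: 2>-3); eliminate Z.
Column C5 is eliminated: C3 beats it against every remaining row (W: 7>4, X: -4>-5, Y: 2>-5).
For Firm A, Y strictly dominates W on the remaining columns (C2: -1>-3, C3: 8>-1, C4: 6>3); eliminate W.
For Firm B, C2 strictly dominates C3 on the remaining rows (X: 9>-4, Y: 4>2); eliminate C3.
Among the remaining strategies, none is strictly dominated by another pure strategy of the same player, so the elimination stops.
Surviving strategies — Firm A: {X, Y}; Firm B: {C2, C4}.

X, Y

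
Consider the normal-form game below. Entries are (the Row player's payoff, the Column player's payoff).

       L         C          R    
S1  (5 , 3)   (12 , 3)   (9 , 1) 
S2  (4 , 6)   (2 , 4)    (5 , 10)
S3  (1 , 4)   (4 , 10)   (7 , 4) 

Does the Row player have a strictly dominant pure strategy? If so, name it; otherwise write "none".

S1

S1 vs S2: L: 5>4, C: 12>2, R: 9>5.
S1 vs S3: L: 5>1, C: 12>4, R: 9>7.
S1 strictly beats every other strategy against every opponent action, so it is strictly dominant.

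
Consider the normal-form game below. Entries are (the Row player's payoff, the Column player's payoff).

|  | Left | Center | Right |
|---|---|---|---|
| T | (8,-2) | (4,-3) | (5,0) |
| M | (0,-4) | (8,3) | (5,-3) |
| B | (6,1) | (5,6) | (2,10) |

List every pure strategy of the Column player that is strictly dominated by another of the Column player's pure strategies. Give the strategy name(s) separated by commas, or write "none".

Left

Left is strictly dominated by Right (T: 0>-2, M: -3>-4, B: 10>1).
Nothing dominates Center: Left at M (3>-4); Right at M (3>-3).
Nothing dominates Right: Left at T (0>-2); Center at T (0>-3).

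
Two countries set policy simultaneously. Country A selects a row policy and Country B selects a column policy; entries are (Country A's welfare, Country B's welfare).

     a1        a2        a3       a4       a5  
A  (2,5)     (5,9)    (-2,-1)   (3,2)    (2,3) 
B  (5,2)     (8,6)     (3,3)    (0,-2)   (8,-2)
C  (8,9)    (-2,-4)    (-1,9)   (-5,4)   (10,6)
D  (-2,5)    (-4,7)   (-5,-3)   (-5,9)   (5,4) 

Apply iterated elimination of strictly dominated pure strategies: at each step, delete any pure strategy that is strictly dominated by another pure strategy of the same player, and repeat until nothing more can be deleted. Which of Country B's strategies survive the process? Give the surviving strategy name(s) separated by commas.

a1, a2, a3

Row D is eliminated: B beats it against every remaining column (a1: 5>-2, a2: 8>-4, a3: 3>-5, a4: 0>-5, a5: 8>5).
Country B's strategy a4 is strictly dominated by a1 (A: 5>2, B: 2>-2, C: 9>4) and is removed.
Row A is eliminated: B beats it against every remaining column (a1: 5>2, a2: 8>5, a3: 3>-2, a5: 8>2).
For Country B, a1 strictly dominates a5 on the remaining rows (B: 2>-2, C: 9>6); eliminate a5.
Among the remaining strategies, none is strictly dominated by another pure strategy of the same player, so the elimination stops.
Surviving strategies — Country A: {B, C}; Country B: {a1, a2, a3}.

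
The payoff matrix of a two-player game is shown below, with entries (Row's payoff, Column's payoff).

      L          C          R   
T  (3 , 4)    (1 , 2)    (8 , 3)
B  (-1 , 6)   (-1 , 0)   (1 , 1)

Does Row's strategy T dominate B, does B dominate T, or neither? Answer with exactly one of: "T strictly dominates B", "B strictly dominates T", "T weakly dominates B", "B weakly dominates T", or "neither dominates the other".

T strictly dominates B

Compare T to B across each choice by Column: L: 3>-1, C: 1>-1, R: 8>1.
Every comparison favours T, so T strictly dominates B.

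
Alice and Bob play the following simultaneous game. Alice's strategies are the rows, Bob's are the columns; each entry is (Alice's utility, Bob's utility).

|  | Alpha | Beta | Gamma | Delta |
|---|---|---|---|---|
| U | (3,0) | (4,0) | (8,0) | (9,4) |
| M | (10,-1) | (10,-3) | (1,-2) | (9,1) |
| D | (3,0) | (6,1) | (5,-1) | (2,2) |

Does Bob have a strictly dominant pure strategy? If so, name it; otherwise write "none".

Delta vs Alpha: U: 4>0, M: 1>-1, D: 2>0.
Delta vs Beta: U: 4>0, M: 1>-3, D: 2>1.
Delta vs Gamma: U: 4>0, M: 1>-2, D: 2>-1.
Delta strictly beats every other strategy against every opponent action, so it is strictly dominant.

Delta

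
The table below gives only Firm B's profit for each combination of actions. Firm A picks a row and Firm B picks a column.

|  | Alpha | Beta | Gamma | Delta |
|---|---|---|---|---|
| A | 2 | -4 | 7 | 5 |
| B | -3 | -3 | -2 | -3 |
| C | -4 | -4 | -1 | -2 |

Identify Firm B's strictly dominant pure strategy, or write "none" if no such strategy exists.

Gamma vs Alpha: A: 7>2, B: -2>-3, C: -1>-4.
Gamma vs Beta: A: 7>-4, B: -2>-3, C: -1>-4.
Gamma vs Delta: A: 7>5, B: -2>-3, C: -1>-2.
Gamma strictly beats every other strategy against every opponent action, so it is strictly dominant.

Gamma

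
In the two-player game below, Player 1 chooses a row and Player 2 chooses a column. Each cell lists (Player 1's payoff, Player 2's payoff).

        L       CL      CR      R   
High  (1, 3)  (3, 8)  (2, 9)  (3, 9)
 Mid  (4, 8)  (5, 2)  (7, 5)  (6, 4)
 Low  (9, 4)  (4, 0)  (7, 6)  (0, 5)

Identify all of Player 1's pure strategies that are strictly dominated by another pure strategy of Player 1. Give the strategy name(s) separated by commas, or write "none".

High

High is strictly dominated by Mid (L: 4>1, CL: 5>3, CR: 7>2, R: 6>3).
Mid is not dominated — it holds its own against High at L (4>1); Low at CL (5>4).
Low: no other strategy beats it everywhere (High at L (9>1); Mid at L (9>4)).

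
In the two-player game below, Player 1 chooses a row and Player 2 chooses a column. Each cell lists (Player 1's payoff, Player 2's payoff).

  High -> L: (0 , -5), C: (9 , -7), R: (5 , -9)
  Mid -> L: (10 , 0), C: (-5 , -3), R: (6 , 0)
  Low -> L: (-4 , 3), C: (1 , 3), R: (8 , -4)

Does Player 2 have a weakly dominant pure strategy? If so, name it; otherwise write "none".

L

L vs C: High: -5>-7, Mid: 0>-3, Low: 3=3.
L vs R: High: -5>-9, Mid: 0=0, Low: 3>-4.
L is at least as good as every other strategy against every opponent action, so it is weakly dominant.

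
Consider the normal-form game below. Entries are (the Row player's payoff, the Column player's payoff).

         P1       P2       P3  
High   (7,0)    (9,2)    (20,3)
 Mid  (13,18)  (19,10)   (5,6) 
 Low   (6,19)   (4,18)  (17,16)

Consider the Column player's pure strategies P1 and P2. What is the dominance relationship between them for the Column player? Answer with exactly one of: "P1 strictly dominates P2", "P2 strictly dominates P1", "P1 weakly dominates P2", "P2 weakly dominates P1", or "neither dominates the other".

neither dominates the other

Compare P1 to P2 across every action of the Row player: High: 0<2, Mid: 18>10, Low: 19>18.
P1 does better at Mid, Low but worse at High; neither strategy dominates the other.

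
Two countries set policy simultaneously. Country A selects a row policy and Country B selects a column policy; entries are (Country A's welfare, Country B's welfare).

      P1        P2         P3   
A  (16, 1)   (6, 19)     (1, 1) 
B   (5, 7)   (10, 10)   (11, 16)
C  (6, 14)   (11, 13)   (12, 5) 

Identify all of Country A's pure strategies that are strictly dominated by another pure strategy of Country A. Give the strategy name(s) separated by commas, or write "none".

Nothing dominates A: B at P1 (16>5); C at P1 (16>6).
C strictly dominates B — P1: 6>5, P2: 11>10, P3: 12>11.
C: no other strategy beats it everywhere (A at P2 (11>6); B at P1 (6>5)).

B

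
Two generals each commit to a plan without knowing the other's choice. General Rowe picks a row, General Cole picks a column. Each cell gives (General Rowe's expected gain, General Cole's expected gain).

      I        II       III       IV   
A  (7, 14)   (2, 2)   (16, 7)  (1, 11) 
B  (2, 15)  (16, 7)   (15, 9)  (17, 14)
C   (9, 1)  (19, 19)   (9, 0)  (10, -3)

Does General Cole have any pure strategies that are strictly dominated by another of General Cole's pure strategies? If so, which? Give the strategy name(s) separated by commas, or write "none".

III, IV

Nothing dominates I: II at A (14>2); III at A (14>7); IV at A (14>11).
II is not dominated — it holds its own against I at C (19>1); III at C (19>0); IV at C (19>-3).
I strictly dominates III — A: 14>7, B: 15>9, C: 1>0.
IV is strictly dominated by I (A: 14>11, B: 15>14, C: 1>-3).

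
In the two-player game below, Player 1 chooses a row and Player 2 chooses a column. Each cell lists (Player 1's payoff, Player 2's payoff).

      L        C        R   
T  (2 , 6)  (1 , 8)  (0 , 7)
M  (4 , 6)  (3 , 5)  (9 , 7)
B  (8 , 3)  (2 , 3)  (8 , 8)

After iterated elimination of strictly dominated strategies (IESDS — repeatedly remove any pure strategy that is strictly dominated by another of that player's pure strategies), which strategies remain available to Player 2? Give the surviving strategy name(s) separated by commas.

For Player 1, M strictly dominates T on the remaining columns (L: 4>2, C: 3>1, R: 9>0); eliminate T.
Player 2's strategy L is strictly dominated by R (M: 7>6, B: 8>3) and is removed.
Player 1's strategy B is strictly dominated by M (C: 3>2, R: 9>8) and is removed.
Player 2's strategy C is strictly dominated by R (M: 7>5) and is removed.
Among the remaining strategies, none is strictly dominated by another pure strategy of the same player, so the elimination stops.
Surviving strategies — Player 1: {M}; Player 2: {R}.

R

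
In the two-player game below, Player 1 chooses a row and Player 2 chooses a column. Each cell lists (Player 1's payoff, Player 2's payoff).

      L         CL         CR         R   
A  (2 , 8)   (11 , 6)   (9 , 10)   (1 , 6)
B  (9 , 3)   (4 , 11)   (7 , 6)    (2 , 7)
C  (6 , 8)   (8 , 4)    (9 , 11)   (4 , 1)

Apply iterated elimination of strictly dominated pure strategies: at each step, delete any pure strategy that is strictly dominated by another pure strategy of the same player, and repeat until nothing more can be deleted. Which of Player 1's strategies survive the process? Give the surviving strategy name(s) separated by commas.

A, C

Player 2's strategy L is strictly dominated by CR (A: 10>8, B: 6>3, C: 11>8) and is removed.
Row B is eliminated: C beats it against every remaining column (CL: 8>4, CR: 9>7, R: 4>2).
Column CL is eliminated: CR beats it against every remaining row (A: 10>6, C: 11>4).
For Player 2, CR strictly dominates R on the remaining rows (A: 10>6, C: 11>1); eliminate R.
Among the remaining strategies, none is strictly dominated by another pure strategy of the same player, so the elimination stops.
Surviving strategies — Player 1: {A, C}; Player 2: {CR}.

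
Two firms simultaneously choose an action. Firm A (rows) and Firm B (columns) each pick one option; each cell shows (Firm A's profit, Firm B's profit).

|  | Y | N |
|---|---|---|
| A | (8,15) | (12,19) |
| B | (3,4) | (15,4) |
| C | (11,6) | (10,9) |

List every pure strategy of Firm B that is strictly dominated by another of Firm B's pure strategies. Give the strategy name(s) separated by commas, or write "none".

Nothing dominates Y: N at B (4=4).
N is not dominated — it holds its own against Y at A (19>15).

none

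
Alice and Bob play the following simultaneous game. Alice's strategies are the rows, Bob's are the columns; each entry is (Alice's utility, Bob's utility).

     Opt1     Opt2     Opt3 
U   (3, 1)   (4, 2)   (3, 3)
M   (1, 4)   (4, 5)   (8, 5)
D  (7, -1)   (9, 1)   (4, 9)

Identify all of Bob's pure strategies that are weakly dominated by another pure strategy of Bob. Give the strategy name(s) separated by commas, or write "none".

Opt1, Opt2

Opt2 weakly dominates Opt1 — U: 2>1, M: 5>4, D: 1>-1.
Opt2: dominated, since Opt3 does at least as well everywhere (U: 3>2, M: 5=5, D: 9>1).
Opt3 is not dominated — it holds its own against Opt1 at U (3>1); Opt2 at U (3>2).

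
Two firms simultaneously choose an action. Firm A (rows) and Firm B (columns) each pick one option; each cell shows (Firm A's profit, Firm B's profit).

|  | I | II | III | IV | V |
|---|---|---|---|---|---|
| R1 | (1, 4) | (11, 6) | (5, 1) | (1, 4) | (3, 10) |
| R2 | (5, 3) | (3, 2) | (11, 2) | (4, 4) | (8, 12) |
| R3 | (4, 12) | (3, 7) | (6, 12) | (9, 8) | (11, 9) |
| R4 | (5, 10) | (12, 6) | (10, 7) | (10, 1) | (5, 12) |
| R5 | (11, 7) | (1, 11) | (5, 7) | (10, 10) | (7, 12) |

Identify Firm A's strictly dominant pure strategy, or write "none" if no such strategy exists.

R1 fails to dominate R2 at I (1<5).
R2 fails to dominate R1 at II (3<11).
R3 fails to dominate R1 at II (3<11).
R4 fails to dominate R2 at I (5=5).
R5 fails to dominate R1 at II (1<11).
No single strategy dominates all the others.

none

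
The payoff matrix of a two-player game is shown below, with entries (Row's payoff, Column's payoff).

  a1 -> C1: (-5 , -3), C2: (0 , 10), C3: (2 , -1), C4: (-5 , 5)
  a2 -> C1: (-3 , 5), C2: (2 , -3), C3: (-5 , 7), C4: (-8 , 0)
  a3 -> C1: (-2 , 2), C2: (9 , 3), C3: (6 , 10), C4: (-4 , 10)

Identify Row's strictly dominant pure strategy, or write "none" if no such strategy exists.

a3 vs a1: C1: -2>-5, C2: 9>0, C3: 6>2, C4: -4>-5.
a3 vs a2: C1: -2>-3, C2: 9>2, C3: 6>-5, C4: -4>-8.
a3 strictly beats every other strategy against every opponent action, so it is strictly dominant.

a3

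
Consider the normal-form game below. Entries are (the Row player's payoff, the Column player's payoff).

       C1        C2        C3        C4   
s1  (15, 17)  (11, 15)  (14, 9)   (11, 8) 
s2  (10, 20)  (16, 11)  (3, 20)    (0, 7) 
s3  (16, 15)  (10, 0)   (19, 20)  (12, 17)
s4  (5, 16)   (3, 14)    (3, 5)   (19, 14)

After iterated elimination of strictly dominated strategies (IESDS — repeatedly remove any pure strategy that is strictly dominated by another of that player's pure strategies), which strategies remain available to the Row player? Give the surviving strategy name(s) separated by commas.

s3, s4

The Column player's strategy C2 is strictly dominated by C1 (s1: 17>15, s2: 20>11, s3: 15>0, s4: 16>14) and is removed.
For the Row player, s3 strictly dominates s1 on the remaining columns (C1: 16>15, C3: 19>14, C4: 12>11); eliminate s1.
For the Row player, s3 strictly dominates s2 on the remaining columns (C1: 16>10, C3: 19>3, C4: 12>0); eliminate s2.
Among the remaining strategies, none is strictly dominated by another pure strategy of the same player, so the elimination stops.
Surviving strategies — the Row player: {s3, s4}; the Column player: {C1, C3, C4}.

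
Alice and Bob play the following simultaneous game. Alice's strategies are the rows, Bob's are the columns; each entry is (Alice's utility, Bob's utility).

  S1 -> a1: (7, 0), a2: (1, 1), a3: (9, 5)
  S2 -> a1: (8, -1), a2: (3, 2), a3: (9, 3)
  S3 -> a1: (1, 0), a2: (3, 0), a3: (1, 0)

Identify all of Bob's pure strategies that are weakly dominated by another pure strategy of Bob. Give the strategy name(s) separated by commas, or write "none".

a1, a2

a1: dominated, since a2 does at least as well everywhere (S1: 1>0, S2: 2>-1, S3: 0=0).
a3 weakly dominates a2 — S1: 5>1, S2: 3>2, S3: 0=0.
Nothing dominates a3: a1 at S1 (5>0); a2 at S1 (5>1).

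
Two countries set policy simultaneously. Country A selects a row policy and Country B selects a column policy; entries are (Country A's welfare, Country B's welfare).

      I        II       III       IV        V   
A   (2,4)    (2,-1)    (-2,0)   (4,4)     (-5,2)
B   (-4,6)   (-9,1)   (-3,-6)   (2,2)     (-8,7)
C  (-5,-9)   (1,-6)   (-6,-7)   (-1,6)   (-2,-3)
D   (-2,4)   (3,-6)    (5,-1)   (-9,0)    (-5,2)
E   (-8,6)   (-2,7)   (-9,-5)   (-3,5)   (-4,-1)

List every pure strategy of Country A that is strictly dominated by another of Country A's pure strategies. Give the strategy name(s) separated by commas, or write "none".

Nothing dominates A: B at I (2>-4); C at I (2>-5); D at I (2>-2); E at I (2>-8).
A strictly dominates B — I: 2>-4, II: 2>-9, III: -2>-3, IV: 4>2, V: -5>-8.
C: no other strategy beats it everywhere (A at V (-2>-5); B at II (1>-9); D at IV (-1>-9); E at I (-5>-8)).
Nothing dominates D: A at II (3>2); B at I (-2>-4); C at I (-2>-5); E at I (-2>-8).
C strictly dominates E — I: -5>-8, II: 1>-2, III: -6>-9, IV: -1>-3, V: -2>-4.

B, E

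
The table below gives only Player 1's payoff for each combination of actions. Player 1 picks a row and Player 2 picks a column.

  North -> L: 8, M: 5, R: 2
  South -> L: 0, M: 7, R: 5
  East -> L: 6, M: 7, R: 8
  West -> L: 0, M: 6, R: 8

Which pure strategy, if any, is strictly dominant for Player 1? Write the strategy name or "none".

none

North fails to dominate South at M (5<7).
South fails to dominate North at L (0<8).
East fails to dominate North at L (6<8).
West fails to dominate North at L (0<8).
No single strategy dominates all the others.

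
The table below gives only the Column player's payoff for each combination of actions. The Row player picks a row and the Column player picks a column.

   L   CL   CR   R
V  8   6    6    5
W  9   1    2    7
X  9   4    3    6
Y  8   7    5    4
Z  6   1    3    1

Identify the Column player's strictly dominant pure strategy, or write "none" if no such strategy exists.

L vs CL: V: 8>6, W: 9>1, X: 9>4, Y: 8>7, Z: 6>1.
L vs CR: V: 8>6, W: 9>2, X: 9>3, Y: 8>5, Z: 6>3.
L vs R: V: 8>5, W: 9>7, X: 9>6, Y: 8>4, Z: 6>1.
L strictly beats every other strategy against every opponent action, so it is strictly dominant.

L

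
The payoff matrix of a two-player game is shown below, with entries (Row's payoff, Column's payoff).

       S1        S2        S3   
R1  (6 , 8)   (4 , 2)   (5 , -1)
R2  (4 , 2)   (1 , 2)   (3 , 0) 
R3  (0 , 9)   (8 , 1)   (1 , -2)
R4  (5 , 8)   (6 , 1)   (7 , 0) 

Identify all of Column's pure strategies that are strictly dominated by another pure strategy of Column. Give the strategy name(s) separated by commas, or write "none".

S3

S1: no other strategy beats it everywhere (S2 at R1 (8>2); S3 at R1 (8>-1)).
S2: no other strategy beats it everywhere (S1 at R2 (2=2); S3 at R1 (2>-1)).
S3: dominated, since S1 does at least as well everywhere (R1: 8>-1, R2: 2>0, R3: 9>-2, R4: 8>0).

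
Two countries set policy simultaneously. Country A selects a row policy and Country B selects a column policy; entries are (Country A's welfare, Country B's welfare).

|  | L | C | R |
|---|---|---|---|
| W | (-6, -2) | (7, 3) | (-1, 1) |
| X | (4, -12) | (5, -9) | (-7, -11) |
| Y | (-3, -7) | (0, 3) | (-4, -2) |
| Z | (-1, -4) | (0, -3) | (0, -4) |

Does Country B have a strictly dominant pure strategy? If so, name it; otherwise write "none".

C

C vs L: W: 3>-2, X: -9>-12, Y: 3>-7, Z: -3>-4.
C vs R: W: 3>1, X: -9>-11, Y: 3>-2, Z: -3>-4.
C strictly beats every other strategy against every opponent action, so it is strictly dominant.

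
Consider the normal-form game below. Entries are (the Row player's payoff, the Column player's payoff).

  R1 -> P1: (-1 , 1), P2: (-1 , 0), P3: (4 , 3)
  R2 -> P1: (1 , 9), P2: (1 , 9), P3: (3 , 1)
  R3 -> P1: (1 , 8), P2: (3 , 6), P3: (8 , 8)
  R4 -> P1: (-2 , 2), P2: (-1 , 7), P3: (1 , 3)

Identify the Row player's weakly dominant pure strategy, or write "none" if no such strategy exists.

R3

R3 vs R1: P1: 1>-1, P2: 3>-1, P3: 8>4.
R3 vs R2: P1: 1=1, P2: 3>1, P3: 8>3.
R3 vs R4: P1: 1>-2, P2: 3>-1, P3: 8>1.
R3 is at least as good as every other strategy against every opponent action, so it is weakly dominant.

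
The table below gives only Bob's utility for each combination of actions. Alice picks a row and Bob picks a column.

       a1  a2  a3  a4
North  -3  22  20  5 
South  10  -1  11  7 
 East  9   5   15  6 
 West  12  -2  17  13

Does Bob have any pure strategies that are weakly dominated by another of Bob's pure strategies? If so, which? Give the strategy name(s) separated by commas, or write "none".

a1, a4

a1 is weakly dominated by a3 (North: 20>-3, South: 11>10, East: 15>9, West: 17>12).
a2 is not dominated — it holds its own against a1 at North (22>-3); a3 at North (22>20); a4 at North (22>5).
a3 is not dominated — it holds its own against a1 at North (20>-3); a2 at South (11>-1); a4 at North (20>5).
a4: dominated, since a3 does at least as well everywhere (North: 20>5, South: 11>7, East: 15>6, West: 17>13).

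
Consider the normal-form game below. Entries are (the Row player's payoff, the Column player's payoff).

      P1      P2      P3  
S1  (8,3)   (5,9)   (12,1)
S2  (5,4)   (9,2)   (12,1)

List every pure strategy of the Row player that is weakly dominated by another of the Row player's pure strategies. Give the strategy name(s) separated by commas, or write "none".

Nothing dominates S1: S2 at P1 (8>5).
S2: no other strategy beats it everywhere (S1 at P2 (9>5)).

none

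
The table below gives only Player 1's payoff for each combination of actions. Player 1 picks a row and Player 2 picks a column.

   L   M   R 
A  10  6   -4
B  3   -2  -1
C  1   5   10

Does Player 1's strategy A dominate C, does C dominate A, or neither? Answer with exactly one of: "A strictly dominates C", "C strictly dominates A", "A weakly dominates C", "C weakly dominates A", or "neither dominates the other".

A's payoffs vs C's, by Player 2's action — L: 10>1, M: 6>5, R: -4<10.
A does better at L, M but worse at R; neither strategy dominates the other.

neither dominates the other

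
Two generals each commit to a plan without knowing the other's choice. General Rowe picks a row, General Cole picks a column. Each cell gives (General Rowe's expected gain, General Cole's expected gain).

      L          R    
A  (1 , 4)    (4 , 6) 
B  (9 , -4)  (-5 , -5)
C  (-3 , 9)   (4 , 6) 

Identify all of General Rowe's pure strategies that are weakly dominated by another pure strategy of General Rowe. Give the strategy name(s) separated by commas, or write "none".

Nothing dominates A: B at R (4>-5); C at L (1>-3).
Nothing dominates B: A at L (9>1); C at L (9>-3).
C is weakly dominated by A (L: 1>-3, R: 4=4).

C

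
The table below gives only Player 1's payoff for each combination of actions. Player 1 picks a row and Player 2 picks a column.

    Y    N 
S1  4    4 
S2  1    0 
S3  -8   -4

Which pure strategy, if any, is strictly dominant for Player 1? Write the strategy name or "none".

S1

S1 vs S2: Y: 4>1, N: 4>0.
S1 vs S3: Y: 4>-8, N: 4>-4.
S1 strictly beats every other strategy against every opponent action, so it is strictly dominant.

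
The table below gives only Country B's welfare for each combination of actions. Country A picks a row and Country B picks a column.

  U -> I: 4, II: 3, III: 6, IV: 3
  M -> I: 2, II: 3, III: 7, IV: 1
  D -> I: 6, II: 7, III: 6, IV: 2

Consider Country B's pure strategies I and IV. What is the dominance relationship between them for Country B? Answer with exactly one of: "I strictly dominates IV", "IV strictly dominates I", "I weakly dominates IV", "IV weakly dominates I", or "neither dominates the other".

I's payoffs vs IV's, by Country A's action — U: 4>3, M: 2>1, D: 6>2.
Every comparison favours I, so I strictly dominates IV.

I strictly dominates IV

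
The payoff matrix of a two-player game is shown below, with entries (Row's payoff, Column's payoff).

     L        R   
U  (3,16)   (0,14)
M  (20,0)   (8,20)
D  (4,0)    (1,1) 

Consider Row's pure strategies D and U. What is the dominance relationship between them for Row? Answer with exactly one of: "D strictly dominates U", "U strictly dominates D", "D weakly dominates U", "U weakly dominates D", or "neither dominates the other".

D's payoffs vs U's, by Column's action — L: 4>3, R: 1>0.
Every comparison favours D, so D strictly dominates U.

D strictly dominates U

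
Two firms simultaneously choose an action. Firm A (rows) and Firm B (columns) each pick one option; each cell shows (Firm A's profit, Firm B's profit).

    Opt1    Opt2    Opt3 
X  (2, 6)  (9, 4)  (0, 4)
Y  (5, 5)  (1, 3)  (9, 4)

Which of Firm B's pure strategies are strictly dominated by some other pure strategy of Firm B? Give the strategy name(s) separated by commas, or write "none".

Opt2, Opt3

Opt1 is not dominated — it holds its own against Opt2 at X (6>4); Opt3 at X (6>4).
Opt1 strictly dominates Opt2 — X: 6>4, Y: 5>3.
Opt3: dominated, since Opt1 does at least as well everywhere (X: 6>4, Y: 5>4).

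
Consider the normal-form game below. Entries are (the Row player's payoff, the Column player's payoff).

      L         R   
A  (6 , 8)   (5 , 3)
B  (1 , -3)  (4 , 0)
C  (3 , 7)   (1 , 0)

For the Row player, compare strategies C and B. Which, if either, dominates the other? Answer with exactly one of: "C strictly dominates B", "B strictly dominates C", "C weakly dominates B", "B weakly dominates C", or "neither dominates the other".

neither dominates the other

Compare C to B across each choice by the Column player: L: 3>1, R: 1<4.
C does better at L but worse at R; neither strategy dominates the other.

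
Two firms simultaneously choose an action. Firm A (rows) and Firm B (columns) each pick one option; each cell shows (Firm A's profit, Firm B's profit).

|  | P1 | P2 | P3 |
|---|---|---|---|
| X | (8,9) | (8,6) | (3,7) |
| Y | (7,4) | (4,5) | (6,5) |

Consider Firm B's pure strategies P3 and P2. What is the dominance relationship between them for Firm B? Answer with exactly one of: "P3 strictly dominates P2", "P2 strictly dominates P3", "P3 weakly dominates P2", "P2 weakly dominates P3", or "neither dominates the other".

P3 weakly dominates P2

Compare P3 to P2 across every action of Firm A: X: 7>6, Y: 5=5.
P3 is at least as good everywhere and strictly better somewhere (tied only at Y), so P3 weakly but not strictly dominates P2.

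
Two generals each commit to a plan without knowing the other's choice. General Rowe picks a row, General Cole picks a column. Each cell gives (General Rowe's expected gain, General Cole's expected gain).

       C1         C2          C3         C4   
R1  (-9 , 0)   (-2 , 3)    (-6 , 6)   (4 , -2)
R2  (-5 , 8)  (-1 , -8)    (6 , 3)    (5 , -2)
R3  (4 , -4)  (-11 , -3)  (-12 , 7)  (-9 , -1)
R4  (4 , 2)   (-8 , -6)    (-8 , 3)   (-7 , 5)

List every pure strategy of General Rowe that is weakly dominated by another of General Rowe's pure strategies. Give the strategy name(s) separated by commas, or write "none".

R2 weakly dominates R1 — C1: -5>-9, C2: -1>-2, C3: 6>-6, C4: 5>4.
R2 is not dominated — it holds its own against R1 at C1 (-5>-9); R3 at C2 (-1>-11); R4 at C2 (-1>-8).
R3: dominated, since R4 does at least as well everywhere (C1: 4=4, C2: -8>-11, C3: -8>-12, C4: -7>-9).
Nothing dominates R4: R1 at C1 (4>-9); R2 at C1 (4>-5); R3 at C2 (-8>-11).

R1, R3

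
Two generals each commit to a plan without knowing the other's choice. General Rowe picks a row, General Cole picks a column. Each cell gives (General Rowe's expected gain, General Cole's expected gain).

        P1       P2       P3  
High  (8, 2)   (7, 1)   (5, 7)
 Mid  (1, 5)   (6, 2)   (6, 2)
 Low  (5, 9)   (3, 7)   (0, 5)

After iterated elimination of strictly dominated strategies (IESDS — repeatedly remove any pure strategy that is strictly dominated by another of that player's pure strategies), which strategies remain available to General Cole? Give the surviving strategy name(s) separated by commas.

Row Low is eliminated: High beats it against every remaining column (P1: 8>5, P2: 7>3, P3: 5>0).
General Cole's strategy P2 is strictly dominated by P1 (High: 2>1, Mid: 5>2) and is removed.
Among the remaining strategies, none is strictly dominated by another pure strategy of the same player, so the elimination stops.
Surviving strategies — General Rowe: {High, Mid}; General Cole: {P1, P3}.

P1, P3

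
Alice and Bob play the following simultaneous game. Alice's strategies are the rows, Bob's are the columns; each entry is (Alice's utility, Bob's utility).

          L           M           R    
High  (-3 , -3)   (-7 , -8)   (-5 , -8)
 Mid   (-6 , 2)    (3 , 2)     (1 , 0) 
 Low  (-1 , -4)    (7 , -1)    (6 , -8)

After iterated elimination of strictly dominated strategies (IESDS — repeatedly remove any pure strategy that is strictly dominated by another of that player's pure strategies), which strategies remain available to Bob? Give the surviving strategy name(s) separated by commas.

For Alice, Low strictly dominates High on the remaining columns (L: -1>-3, M: 7>-7, R: 6>-5); eliminate High.
For Alice, Low strictly dominates Mid on the remaining columns (L: -1>-6, M: 7>3, R: 6>1); eliminate Mid.
Column L is eliminated: M beats it against every remaining row (Low: -1>-4).
For Bob, M strictly dominates R on the remaining rows (Low: -1>-8); eliminate R.
Among the remaining strategies, none is strictly dominated by another pure strategy of the same player, so the elimination stops.
Surviving strategies — Alice: {Low}; Bob: {M}.

M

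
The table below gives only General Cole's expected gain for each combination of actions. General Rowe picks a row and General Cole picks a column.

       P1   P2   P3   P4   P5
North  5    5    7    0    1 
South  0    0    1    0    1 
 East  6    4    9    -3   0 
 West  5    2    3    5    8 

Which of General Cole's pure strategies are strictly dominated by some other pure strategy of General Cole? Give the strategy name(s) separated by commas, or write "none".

P2, P4

Nothing dominates P1: P2 at North (5=5); P3 at West (5>3); P4 at North (5>0); P5 at North (5>1).
P3 strictly dominates P2 — North: 7>5, South: 1>0, East: 9>4, West: 3>2.
P3 is not dominated — it holds its own against P1 at North (7>5); P2 at North (7>5); P4 at North (7>0); P5 at North (7>1).
P4: dominated, since P5 does at least as well everywhere (North: 1>0, South: 1>0, East: 0>-3, West: 8>5).
P5 is not dominated — it holds its own against P1 at South (1>0); P2 at South (1>0); P3 at South (1=1); P4 at North (1>0).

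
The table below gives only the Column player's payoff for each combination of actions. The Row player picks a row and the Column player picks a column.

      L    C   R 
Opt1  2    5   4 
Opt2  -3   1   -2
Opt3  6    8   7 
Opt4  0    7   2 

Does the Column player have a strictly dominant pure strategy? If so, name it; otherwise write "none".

C vs L: Opt1: 5>2, Opt2: 1>-3, Opt3: 8>6, Opt4: 7>0.
C vs R: Opt1: 5>4, Opt2: 1>-2, Opt3: 8>7, Opt4: 7>2.
C strictly beats every other strategy against every opponent action, so it is strictly dominant.

C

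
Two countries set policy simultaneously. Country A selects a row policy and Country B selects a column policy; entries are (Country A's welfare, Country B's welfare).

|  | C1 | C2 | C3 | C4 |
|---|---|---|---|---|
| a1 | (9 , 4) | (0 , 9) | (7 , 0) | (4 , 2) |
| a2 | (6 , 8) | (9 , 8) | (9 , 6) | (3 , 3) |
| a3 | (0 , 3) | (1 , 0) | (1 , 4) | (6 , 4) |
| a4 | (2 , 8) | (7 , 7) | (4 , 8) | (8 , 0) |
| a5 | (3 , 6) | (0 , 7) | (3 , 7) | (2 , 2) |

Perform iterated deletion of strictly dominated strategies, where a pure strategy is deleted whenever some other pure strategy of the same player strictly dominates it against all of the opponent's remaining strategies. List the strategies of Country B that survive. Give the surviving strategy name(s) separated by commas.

For Country A, a4 strictly dominates a3 on the remaining columns (C1: 2>0, C2: 7>1, C3: 4>1, C4: 8>6); eliminate a3.
For Country A, a2 strictly dominates a5 on the remaining columns (C1: 6>3, C2: 9>0, C3: 9>3, C4: 3>2); eliminate a5.
Column C4 is eliminated: C1 beats it against every remaining row (a1: 4>2, a2: 8>3, a4: 8>0).
Country A's strategy a4 is strictly dominated by a2 (C1: 6>2, C2: 9>7, C3: 9>4) and is removed.
Country B's strategy C3 is strictly dominated by C1 (a1: 4>0, a2: 8>6) and is removed.
Among the remaining strategies, none is strictly dominated by another pure strategy of the same player, so the elimination stops.
Surviving strategies — Country A: {a1, a2}; Country B: {C1, C2}.

C1, C2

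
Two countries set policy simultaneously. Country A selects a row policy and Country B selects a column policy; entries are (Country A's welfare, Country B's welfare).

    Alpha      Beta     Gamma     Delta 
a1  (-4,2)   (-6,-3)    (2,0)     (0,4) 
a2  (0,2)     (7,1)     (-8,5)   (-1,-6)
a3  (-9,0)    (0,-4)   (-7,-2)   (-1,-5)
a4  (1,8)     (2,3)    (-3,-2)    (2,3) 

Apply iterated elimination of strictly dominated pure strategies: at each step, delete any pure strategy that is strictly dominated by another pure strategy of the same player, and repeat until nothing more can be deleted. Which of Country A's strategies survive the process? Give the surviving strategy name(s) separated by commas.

For Country A, a4 strictly dominates a3 on the remaining columns (Alpha: 1>-9, Beta: 2>0, Gamma: -3>-7, Delta: 2>-1); eliminate a3.
For Country B, Alpha strictly dominates Beta on the remaining rows (a1: 2>-3, a2: 2>1, a4: 8>3); eliminate Beta.
Country A's strategy a2 is strictly dominated by a4 (Alpha: 1>0, Gamma: -3>-8, Delta: 2>-1) and is removed.
Country B's strategy Gamma is strictly dominated by Alpha (a1: 2>0, a4: 8>-2) and is removed.
Country A's strategy a1 is strictly dominated by a4 (Alpha: 1>-4, Delta: 2>0) and is removed.
Country B's strategy Delta is strictly dominated by Alpha (a4: 8>3) and is removed.
Among the remaining strategies, none is strictly dominated by another pure strategy of the same player, so the elimination stops.
Surviving strategies — Country A: {a4}; Country B: {Alpha}.

a4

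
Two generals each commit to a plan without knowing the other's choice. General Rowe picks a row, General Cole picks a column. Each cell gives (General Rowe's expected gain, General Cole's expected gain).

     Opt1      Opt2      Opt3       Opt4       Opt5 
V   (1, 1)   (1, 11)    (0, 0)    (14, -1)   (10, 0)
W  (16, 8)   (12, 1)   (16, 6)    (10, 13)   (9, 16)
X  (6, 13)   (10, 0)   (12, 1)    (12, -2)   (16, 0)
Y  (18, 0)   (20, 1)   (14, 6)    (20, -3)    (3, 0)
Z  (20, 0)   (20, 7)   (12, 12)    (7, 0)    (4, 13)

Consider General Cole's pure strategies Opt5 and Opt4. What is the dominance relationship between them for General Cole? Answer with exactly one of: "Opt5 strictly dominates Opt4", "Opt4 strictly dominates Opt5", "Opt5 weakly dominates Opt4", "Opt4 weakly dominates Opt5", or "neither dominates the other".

Opt5 strictly dominates Opt4

Compare Opt5 to Opt4 across each choice by General Rowe: V: 0>-1, W: 16>13, X: 0>-2, Y: 0>-3, Z: 13>0.
Opt5 gives a strictly higher payoff against each choice by General Rowe, so Opt5 strictly dominates Opt4.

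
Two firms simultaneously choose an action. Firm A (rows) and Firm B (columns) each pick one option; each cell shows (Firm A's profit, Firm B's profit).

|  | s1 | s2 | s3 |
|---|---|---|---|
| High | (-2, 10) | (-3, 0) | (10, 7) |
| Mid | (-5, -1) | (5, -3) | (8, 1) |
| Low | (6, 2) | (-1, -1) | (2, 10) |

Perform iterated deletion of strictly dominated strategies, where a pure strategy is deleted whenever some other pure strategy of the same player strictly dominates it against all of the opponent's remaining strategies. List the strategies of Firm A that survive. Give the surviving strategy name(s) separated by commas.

High, Low

Firm B's strategy s2 is strictly dominated by s1 (High: 10>0, Mid: -1>-3, Low: 2>-1) and is removed.
Row Mid is eliminated: High beats it against every remaining column (s1: -2>-5, s3: 10>8).
Among the remaining strategies, none is strictly dominated by another pure strategy of the same player, so the elimination stops.
Surviving strategies — Firm A: {High, Low}; Firm B: {s1, s3}.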